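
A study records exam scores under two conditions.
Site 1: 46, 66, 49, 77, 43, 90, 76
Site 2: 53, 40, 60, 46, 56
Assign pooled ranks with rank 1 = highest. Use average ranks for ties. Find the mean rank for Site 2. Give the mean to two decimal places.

Sorted (descending): 90, 77, 76, 66, 60, 56, 53, 49, 46, 46, 43, 40
The 2 values of 46 occupy positions 9–10 → average rank (9+10)/2 = 9.5.
Site 2 values → pooled ranks: 53→7, 40→12, 60→5, 46→9.5, 56→6
Mean rank = (7 + 12 + 5 + 9.5 + 6) / 5 = 7.90

7.90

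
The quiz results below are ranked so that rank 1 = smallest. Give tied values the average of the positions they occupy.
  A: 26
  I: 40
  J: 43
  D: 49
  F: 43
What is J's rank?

Sorted (ascending): 26, 40, 43, 43, 49
The 2 values of 43 occupy positions 3–4 → average rank (3+4)/2 = 3.5.
J has value 43 → rank 3.5.

3.5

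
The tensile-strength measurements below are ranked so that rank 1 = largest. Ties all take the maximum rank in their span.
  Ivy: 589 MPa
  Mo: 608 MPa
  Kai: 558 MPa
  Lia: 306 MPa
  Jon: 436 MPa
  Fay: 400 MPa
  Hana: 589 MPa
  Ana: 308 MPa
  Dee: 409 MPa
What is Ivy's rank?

Sorted (descending): 608, 589, 589, 558, 436, 409, 400, 308, 306
The 2 values of 589 occupy positions 2–3 → each gets rank 3.
Ivy has value 589 MPa → rank 3.

3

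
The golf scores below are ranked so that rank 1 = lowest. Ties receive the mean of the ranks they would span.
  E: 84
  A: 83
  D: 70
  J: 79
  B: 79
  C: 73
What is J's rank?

Sorted (ascending): 70, 73, 79, 79, 83, 84
The 2 values of 79 occupy positions 3–4 → average rank (3+4)/2 = 3.5.
J has value 79 → rank 3.5.

3.5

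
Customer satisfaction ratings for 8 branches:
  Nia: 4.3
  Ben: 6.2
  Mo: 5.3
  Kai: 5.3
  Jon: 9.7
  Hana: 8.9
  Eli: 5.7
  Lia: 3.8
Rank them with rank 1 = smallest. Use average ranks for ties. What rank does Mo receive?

3.5

Sorted (ascending): 3.8, 4.3, 5.3, 5.3, 5.7, 6.2, 8.9, 9.7
The 2 values of 5.3 occupy positions 3–4 → average rank (3+4)/2 = 3.5.
Mo has value 5.3 → rank 3.5.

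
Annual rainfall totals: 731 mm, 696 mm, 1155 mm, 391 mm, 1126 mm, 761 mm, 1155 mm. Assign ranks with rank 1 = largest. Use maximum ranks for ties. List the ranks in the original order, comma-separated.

Sorted (descending): 1155, 1155, 1126, 761, 731, 696, 391
The 2 values of 1155 occupy positions 1–2 → each gets rank 2.

5, 6, 2, 7, 3, 4, 2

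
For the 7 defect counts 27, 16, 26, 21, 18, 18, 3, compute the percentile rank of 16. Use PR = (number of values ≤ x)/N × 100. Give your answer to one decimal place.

N = 7.
Strictly below 16: 1. Equal to 16: 1.
PR = 2/7 × 100 = 28.6

28.6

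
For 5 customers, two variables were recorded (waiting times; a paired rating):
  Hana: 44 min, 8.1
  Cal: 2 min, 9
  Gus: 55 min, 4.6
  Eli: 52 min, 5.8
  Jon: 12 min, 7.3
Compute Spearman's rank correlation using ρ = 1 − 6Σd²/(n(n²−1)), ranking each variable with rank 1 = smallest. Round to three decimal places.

-0.900

Ranks of variable 1: 3, 1, 5, 4, 2
Ranks of variable 2: 4, 5, 1, 2, 3
d = r₁ − r₂: -1, -4, 4, 2, -1
d²: 1, 16, 16, 4, 1; Σd² = 38
ρ = 1 − 6·38/(5·24) = 1 − 228/120 = -0.900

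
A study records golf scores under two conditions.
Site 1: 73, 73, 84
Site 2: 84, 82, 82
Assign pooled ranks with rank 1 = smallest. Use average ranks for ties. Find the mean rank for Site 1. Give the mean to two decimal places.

2.83

Sorted (ascending): 73, 73, 82, 82, 84, 84
The 2 values of 73 occupy positions 1–2 → average rank (1+2)/2 = 1.5.
The 2 values of 82 occupy positions 3–4 → average rank (3+4)/2 = 3.5.
The 2 values of 84 occupy positions 5–6 → average rank (5+6)/2 = 5.5.
Site 1 values → pooled ranks: 73→1.5, 73→1.5, 84→5.5
Mean rank = (1.5 + 1.5 + 5.5) / 3 = 2.83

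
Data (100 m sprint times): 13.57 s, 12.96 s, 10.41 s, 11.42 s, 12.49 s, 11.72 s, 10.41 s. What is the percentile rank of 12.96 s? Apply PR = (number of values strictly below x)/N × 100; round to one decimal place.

N = 7.
Strictly below 12.96: 5. Equal to 12.96: 1.
PR = 5/7 × 100 = 71.4

71.4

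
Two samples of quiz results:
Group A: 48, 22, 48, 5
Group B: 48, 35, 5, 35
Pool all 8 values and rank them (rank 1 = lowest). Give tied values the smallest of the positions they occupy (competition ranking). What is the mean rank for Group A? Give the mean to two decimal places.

Sorted (ascending): 5, 5, 22, 35, 35, 48, 48, 48
The 2 values of 5 occupy positions 1–2 → each gets rank 1.
The 2 values of 35 occupy positions 4–5 → each gets rank 4.
The 3 values of 48 occupy positions 6–8 → each gets rank 6.
Group A values → pooled ranks: 48→6, 22→3, 48→6, 5→1
Mean rank = (6 + 3 + 6 + 1) / 4 = 4.00

4.00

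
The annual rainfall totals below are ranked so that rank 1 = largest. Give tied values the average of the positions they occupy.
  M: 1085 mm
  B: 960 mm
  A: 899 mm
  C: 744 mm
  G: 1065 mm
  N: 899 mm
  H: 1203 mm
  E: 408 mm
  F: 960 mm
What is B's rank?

4.5

Sorted (descending): 1203, 1085, 1065, 960, 960, 899, 899, 744, 408
The 2 values of 960 occupy positions 4–5 → average rank (4+5)/2 = 4.5.
The 2 values of 899 occupy positions 6–7 → average rank (6+7)/2 = 6.5.
B has value 960 mm → rank 4.5.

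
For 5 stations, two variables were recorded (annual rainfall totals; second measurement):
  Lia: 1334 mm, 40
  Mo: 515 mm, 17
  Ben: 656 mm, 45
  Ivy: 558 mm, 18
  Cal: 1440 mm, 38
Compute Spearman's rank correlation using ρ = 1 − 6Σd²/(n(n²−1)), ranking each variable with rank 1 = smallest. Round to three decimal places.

0.600

Ranks of variable 1: 4, 1, 3, 2, 5
Ranks of variable 2: 4, 1, 5, 2, 3
d = r₁ − r₂: 0, 0, -2, 0, 2
d²: 0, 0, 4, 0, 4; Σd² = 8
ρ = 1 − 6·8/(5·24) = 1 − 48/120 = 0.600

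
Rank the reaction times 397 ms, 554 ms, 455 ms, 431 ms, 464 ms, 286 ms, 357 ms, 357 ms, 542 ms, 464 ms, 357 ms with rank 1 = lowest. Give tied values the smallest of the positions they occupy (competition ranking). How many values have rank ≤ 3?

4

Sorted (ascending): 286, 357, 357, 357, 397, 431, 455, 464, 464, 542, 554
The 3 values of 357 occupy positions 2–4 → each gets rank 2.
The 2 values of 464 occupy positions 8–9 → each gets rank 8.
Ranks ≤ 3: {1, 2, 2, 2} → 4 values.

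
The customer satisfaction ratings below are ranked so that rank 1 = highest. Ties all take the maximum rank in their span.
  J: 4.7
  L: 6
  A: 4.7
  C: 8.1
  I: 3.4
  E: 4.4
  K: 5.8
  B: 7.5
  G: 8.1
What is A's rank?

7

Sorted (descending): 8.1, 8.1, 7.5, 6, 5.8, 4.7, 4.7, 4.4, 3.4
The 2 values of 8.1 occupy positions 1–2 → each gets rank 2.
The 2 values of 4.7 occupy positions 6–7 → each gets rank 7.
A has value 4.7 → rank 7.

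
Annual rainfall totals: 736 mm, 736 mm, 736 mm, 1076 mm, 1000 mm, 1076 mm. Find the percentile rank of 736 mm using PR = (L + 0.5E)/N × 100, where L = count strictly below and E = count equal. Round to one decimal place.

25.0

N = 6.
Strictly below 736: 0. Equal to 736: 3.
PR = (0 + 0.5·3)/6 × 100 = 25.0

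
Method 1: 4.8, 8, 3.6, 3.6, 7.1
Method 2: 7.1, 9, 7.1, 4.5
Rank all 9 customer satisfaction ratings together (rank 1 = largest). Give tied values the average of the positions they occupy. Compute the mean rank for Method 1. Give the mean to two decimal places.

5.80

Sorted (descending): 9, 8, 7.1, 7.1, 7.1, 4.8, 4.5, 3.6, 3.6
The 3 values of 7.1 occupy positions 3–5 → average rank 4.
The 2 values of 3.6 occupy positions 8–9 → average rank (8+9)/2 = 8.5.
Method 1 values → pooled ranks: 4.8→6, 8→2, 3.6→8.5, 3.6→8.5, 7.1→4
Mean rank = (6 + 2 + 8.5 + 8.5 + 4) / 5 = 5.80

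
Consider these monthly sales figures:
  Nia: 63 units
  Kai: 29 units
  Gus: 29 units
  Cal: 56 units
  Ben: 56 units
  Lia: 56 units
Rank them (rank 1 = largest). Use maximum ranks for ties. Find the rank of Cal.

4

Sorted (descending): 63, 56, 56, 56, 29, 29
The 3 values of 56 occupy positions 2–4 → each gets rank 4.
The 2 values of 29 occupy positions 5–6 → each gets rank 6.
Cal has value 56 units → rank 4.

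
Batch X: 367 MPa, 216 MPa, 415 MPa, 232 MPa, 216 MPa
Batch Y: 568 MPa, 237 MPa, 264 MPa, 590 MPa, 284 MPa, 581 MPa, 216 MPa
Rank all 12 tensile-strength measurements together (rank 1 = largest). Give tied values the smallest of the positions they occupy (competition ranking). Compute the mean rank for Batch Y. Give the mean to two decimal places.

Sorted (descending): 590, 581, 568, 415, 367, 284, 264, 237, 232, 216, 216, 216
The 3 values of 216 occupy positions 10–12 → each gets rank 10.
Batch Y values → pooled ranks: 568→3, 237→8, 264→7, 590→1, 284→6, 581→2, 216→10
Mean rank = (3 + 8 + 7 + 1 + 6 + 2 + 10) / 7 = 5.29

5.29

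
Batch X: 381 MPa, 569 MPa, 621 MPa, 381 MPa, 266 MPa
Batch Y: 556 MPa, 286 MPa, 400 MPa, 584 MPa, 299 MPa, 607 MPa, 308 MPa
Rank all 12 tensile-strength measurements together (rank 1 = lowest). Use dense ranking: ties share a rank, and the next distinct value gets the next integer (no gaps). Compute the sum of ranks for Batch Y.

41

Sorted (ascending): 266, 286, 299, 308, 381, 381, 400, 556, 569, 584, 607, 621
The 2 values of 381 share dense rank 5.
Remaining distinct values take the next consecutive integers.
Batch Y values → pooled ranks: 556→7, 286→2, 400→6, 584→9, 299→3, 607→10, 308→4
Rank sum = 7 + 2 + 6 + 9 + 3 + 10 + 4 = 41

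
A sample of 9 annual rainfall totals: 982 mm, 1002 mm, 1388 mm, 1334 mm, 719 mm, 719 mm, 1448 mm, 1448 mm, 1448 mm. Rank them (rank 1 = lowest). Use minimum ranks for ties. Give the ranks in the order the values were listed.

3, 4, 6, 5, 1, 1, 7, 7, 7

Sorted (ascending): 719, 719, 982, 1002, 1334, 1388, 1448, 1448, 1448
The 2 values of 719 occupy positions 1–2 → each gets rank 1.
The 3 values of 1448 occupy positions 7–9 → each gets rank 7.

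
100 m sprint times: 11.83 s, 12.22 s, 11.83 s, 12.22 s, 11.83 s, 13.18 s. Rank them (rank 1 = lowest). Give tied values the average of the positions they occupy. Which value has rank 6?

Sorted (ascending): 11.83, 11.83, 11.83, 12.22, 12.22, 13.18
The 3 values of 11.83 occupy positions 1–3 → average rank 2.
The 2 values of 12.22 occupy positions 4–5 → average rank (4+5)/2 = 4.5.
Rank 6 → value 13.18.

13.18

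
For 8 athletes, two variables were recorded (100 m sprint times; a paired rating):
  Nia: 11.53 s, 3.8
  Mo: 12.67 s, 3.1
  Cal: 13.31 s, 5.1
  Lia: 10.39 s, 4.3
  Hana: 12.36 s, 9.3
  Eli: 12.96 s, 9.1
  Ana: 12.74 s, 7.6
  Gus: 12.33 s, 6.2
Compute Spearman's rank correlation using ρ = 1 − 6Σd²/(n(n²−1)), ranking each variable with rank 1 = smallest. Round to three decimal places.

Ranks of variable 1: 2, 5, 8, 1, 4, 7, 6, 3
Ranks of variable 2: 2, 1, 4, 3, 8, 7, 6, 5
d = r₁ − r₂: 0, 4, 4, -2, -4, 0, 0, -2
d²: 0, 16, 16, 4, 16, 0, 0, 4; Σd² = 56
ρ = 1 − 6·56/(8·63) = 1 − 336/504 = 0.333

0.333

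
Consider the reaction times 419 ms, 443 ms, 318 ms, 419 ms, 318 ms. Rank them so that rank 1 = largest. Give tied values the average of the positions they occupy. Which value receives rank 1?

Sorted (descending): 443, 419, 419, 318, 318
The 2 values of 419 occupy positions 2–3 → average rank (2+3)/2 = 2.5.
The 2 values of 318 occupy positions 4–5 → average rank (4+5)/2 = 4.5.
Rank 1 → value 443.

443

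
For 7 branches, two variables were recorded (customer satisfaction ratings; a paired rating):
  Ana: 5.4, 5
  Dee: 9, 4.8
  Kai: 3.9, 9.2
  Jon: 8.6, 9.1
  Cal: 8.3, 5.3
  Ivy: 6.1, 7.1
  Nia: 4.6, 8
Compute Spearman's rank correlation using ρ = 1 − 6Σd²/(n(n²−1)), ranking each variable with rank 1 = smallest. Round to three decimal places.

Ranks of variable 1: 3, 7, 1, 6, 5, 4, 2
Ranks of variable 2: 2, 1, 7, 6, 3, 4, 5
d = r₁ − r₂: 1, 6, -6, 0, 2, 0, -3
d²: 1, 36, 36, 0, 4, 0, 9; Σd² = 86
ρ = 1 − 6·86/(7·48) = 1 − 516/336 = -0.536

-0.536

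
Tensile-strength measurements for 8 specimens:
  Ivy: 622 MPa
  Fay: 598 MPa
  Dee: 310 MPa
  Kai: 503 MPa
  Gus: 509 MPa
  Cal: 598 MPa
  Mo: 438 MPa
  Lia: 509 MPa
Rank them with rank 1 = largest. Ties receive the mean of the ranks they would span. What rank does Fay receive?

Sorted (descending): 622, 598, 598, 509, 509, 503, 438, 310
The 2 values of 598 occupy positions 2–3 → average rank (2+3)/2 = 2.5.
The 2 values of 509 occupy positions 4–5 → average rank (4+5)/2 = 4.5.
Fay has value 598 MPa → rank 2.5.

2.5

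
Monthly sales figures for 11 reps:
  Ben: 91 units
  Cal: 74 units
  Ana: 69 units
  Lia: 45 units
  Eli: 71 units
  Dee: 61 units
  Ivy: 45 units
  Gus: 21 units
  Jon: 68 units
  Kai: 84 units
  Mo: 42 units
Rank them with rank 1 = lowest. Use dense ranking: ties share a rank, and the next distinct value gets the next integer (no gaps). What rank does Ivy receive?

3

Sorted (ascending): 21, 42, 45, 45, 61, 68, 69, 71, 74, 84, 91
The 2 values of 45 share dense rank 3.
Remaining distinct values take the next consecutive integers.
Ivy has value 45 units → rank 3.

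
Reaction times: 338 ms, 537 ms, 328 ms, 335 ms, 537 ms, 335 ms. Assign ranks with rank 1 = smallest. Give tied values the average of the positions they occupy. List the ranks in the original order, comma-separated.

4, 5.5, 1, 2.5, 5.5, 2.5

Sorted (ascending): 328, 335, 335, 338, 537, 537
The 2 values of 335 occupy positions 2–3 → average rank (2+3)/2 = 2.5.
The 2 values of 537 occupy positions 5–6 → average rank (5+6)/2 = 5.5.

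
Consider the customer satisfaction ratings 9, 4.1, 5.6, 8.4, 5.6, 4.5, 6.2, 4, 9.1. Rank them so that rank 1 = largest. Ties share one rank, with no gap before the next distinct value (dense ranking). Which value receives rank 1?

Sorted (descending): 9.1, 9, 8.4, 6.2, 5.6, 5.6, 4.5, 4.1, 4
The 2 values of 5.6 share dense rank 5.
Remaining distinct values take the next consecutive integers.
Rank 1 → value 9.1.

9.1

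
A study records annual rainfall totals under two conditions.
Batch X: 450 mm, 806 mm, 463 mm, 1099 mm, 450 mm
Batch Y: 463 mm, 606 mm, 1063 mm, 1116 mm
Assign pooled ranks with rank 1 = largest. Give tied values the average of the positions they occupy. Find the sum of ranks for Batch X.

29.5

Sorted (descending): 1116, 1099, 1063, 806, 606, 463, 463, 450, 450
The 2 values of 463 occupy positions 6–7 → average rank (6+7)/2 = 6.5.
The 2 values of 450 occupy positions 8–9 → average rank (8+9)/2 = 8.5.
Batch X values → pooled ranks: 450→8.5, 806→4, 463→6.5, 1099→2, 450→8.5
Rank sum = 8.5 + 4 + 6.5 + 2 + 8.5 = 29.5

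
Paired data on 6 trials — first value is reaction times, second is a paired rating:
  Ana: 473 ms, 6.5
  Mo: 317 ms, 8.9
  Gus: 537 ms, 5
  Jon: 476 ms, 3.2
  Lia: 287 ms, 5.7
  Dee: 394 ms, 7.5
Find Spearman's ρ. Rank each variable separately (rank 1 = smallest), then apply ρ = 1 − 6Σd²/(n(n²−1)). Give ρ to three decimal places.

Ranks of variable 1: 4, 2, 6, 5, 1, 3
Ranks of variable 2: 4, 6, 2, 1, 3, 5
d = r₁ − r₂: 0, -4, 4, 4, -2, -2
d²: 0, 16, 16, 16, 4, 4; Σd² = 56
ρ = 1 − 6·56/(6·35) = 1 − 336/210 = -0.600

-0.600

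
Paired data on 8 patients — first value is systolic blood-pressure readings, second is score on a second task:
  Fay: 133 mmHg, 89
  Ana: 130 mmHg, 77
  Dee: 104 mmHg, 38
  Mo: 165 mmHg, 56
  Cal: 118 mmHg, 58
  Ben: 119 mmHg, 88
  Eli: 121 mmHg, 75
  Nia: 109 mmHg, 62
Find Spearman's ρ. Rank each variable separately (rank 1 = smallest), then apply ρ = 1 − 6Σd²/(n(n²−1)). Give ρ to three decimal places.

0.405

Ranks of variable 1: 7, 6, 1, 8, 3, 4, 5, 2
Ranks of variable 2: 8, 6, 1, 2, 3, 7, 5, 4
d = r₁ − r₂: -1, 0, 0, 6, 0, -3, 0, -2
d²: 1, 0, 0, 36, 0, 9, 0, 4; Σd² = 50
ρ = 1 − 6·50/(8·63) = 1 − 300/504 = 0.405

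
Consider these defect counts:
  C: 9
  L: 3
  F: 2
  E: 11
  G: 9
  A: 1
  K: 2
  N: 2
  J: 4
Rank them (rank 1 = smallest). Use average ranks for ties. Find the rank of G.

Sorted (ascending): 1, 2, 2, 2, 3, 4, 9, 9, 11
The 3 values of 2 occupy positions 2–4 → average rank 3.
The 2 values of 9 occupy positions 7–8 → average rank (7+8)/2 = 7.5.
G has value 9 → rank 7.5.

7.5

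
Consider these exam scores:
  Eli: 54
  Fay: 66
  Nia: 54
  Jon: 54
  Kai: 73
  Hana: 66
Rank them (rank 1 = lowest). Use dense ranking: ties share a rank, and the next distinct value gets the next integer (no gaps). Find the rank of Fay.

2

Sorted (ascending): 54, 54, 54, 66, 66, 73
The 3 values of 54 share dense rank 1.
The 2 values of 66 share dense rank 2.
Remaining distinct values take the next consecutive integers.
Fay has value 66 → rank 2.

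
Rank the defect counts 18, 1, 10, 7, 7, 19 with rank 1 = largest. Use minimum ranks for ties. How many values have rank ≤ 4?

5

Sorted (descending): 19, 18, 10, 7, 7, 1
The 2 values of 7 occupy positions 4–5 → each gets rank 4.
Ranks ≤ 4: {1, 2, 3, 4, 4} → 5 values.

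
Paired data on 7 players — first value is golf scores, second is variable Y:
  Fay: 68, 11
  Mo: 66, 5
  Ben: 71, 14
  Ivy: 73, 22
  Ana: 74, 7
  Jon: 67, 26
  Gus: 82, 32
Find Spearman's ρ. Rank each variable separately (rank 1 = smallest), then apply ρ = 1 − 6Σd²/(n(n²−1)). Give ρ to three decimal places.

Ranks of variable 1: 3, 1, 4, 5, 6, 2, 7
Ranks of variable 2: 3, 1, 4, 5, 2, 6, 7
d = r₁ − r₂: 0, 0, 0, 0, 4, -4, 0
d²: 0, 0, 0, 0, 16, 16, 0; Σd² = 32
ρ = 1 − 6·32/(7·48) = 1 − 192/336 = 0.429

0.429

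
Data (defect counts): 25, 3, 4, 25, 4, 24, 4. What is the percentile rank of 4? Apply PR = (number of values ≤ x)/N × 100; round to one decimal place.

N = 7.
Strictly below 4: 1. Equal to 4: 3.
PR = 4/7 × 100 = 57.1

57.1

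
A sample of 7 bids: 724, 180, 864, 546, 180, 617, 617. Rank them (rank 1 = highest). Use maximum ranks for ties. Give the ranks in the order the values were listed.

Sorted (descending): 864, 724, 617, 617, 546, 180, 180
The 2 values of 617 occupy positions 3–4 → each gets rank 4.
The 2 values of 180 occupy positions 6–7 → each gets rank 7.

2, 7, 1, 5, 7, 4, 4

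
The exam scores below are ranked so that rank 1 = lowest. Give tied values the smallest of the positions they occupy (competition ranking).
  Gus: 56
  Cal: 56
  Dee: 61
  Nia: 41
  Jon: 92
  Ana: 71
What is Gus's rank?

2

Sorted (ascending): 41, 56, 56, 61, 71, 92
The 2 values of 56 occupy positions 2–3 → each gets rank 2.
Gus has value 56 → rank 2.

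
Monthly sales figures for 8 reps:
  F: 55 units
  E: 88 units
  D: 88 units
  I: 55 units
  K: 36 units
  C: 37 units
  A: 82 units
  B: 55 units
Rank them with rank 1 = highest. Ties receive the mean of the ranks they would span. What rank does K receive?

Sorted (descending): 88, 88, 82, 55, 55, 55, 37, 36
The 2 values of 88 occupy positions 1–2 → average rank (1+2)/2 = 1.5.
The 3 values of 55 occupy positions 4–6 → average rank 5.
K has value 36 units → rank 8.

8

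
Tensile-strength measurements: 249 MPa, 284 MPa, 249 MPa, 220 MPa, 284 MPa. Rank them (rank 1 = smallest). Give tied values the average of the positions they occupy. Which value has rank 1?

220

Sorted (ascending): 220, 249, 249, 284, 284
The 2 values of 249 occupy positions 2–3 → average rank (2+3)/2 = 2.5.
The 2 values of 284 occupy positions 4–5 → average rank (4+5)/2 = 4.5.
Rank 1 → value 220.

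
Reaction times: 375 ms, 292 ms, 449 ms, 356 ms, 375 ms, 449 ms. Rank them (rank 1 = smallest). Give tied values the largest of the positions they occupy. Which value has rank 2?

356

Sorted (ascending): 292, 356, 375, 375, 449, 449
The 2 values of 375 occupy positions 3–4 → each gets rank 4.
The 2 values of 449 occupy positions 5–6 → each gets rank 6.
Rank 2 → value 356.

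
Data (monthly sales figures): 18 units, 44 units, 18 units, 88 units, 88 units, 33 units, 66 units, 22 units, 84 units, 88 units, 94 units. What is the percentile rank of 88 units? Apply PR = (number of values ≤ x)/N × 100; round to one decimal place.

N = 11.
Strictly below 88: 7. Equal to 88: 3.
PR = 10/11 × 100 = 90.9

90.9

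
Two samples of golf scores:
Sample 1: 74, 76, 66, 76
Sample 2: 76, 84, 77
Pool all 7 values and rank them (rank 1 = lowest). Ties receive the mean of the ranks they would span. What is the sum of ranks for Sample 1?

Sorted (ascending): 66, 74, 76, 76, 76, 77, 84
The 3 values of 76 occupy positions 3–5 → average rank 4.
Sample 1 values → pooled ranks: 74→2, 76→4, 66→1, 76→4
Rank sum = 2 + 4 + 1 + 4 = 11

11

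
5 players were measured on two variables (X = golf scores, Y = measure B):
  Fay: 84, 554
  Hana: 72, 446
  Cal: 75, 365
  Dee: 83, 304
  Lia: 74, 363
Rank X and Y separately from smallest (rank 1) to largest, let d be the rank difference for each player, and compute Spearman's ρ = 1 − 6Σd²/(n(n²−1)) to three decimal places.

0.100

Ranks of variable 1: 5, 1, 3, 4, 2
Ranks of variable 2: 5, 4, 3, 1, 2
d = r₁ − r₂: 0, -3, 0, 3, 0
d²: 0, 9, 0, 9, 0; Σd² = 18
ρ = 1 − 6·18/(5·24) = 1 − 108/120 = 0.100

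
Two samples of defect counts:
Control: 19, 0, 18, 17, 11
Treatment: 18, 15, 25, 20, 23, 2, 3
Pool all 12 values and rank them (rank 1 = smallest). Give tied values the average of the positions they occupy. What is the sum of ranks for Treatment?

50.5

Sorted (ascending): 0, 2, 3, 11, 15, 17, 18, 18, 19, 20, 23, 25
The 2 values of 18 occupy positions 7–8 → average rank (7+8)/2 = 7.5.
Treatment values → pooled ranks: 18→7.5, 15→5, 25→12, 20→10, 23→11, 2→2, 3→3
Rank sum = 7.5 + 5 + 12 + 10 + 11 + 2 + 3 = 50.5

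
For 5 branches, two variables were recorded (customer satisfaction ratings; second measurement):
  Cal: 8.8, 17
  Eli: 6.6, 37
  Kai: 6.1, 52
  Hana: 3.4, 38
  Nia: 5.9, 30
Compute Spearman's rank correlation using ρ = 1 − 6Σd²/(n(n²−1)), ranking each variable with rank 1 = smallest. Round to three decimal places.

Ranks of variable 1: 5, 4, 3, 1, 2
Ranks of variable 2: 1, 3, 5, 4, 2
d = r₁ − r₂: 4, 1, -2, -3, 0
d²: 16, 1, 4, 9, 0; Σd² = 30
ρ = 1 − 6·30/(5·24) = 1 − 180/120 = -0.500

-0.500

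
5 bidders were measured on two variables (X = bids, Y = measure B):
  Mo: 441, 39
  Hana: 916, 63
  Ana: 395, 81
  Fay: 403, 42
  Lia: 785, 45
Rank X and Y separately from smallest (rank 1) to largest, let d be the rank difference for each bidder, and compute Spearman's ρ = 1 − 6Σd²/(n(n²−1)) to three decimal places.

Ranks of variable 1: 3, 5, 1, 2, 4
Ranks of variable 2: 1, 4, 5, 2, 3
d = r₁ − r₂: 2, 1, -4, 0, 1
d²: 4, 1, 16, 0, 1; Σd² = 22
ρ = 1 − 6·22/(5·24) = 1 − 132/120 = -0.100

-0.100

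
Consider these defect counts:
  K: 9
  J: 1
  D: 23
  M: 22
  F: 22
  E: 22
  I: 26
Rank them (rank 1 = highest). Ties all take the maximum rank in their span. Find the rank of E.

5

Sorted (descending): 26, 23, 22, 22, 22, 9, 1
The 3 values of 22 occupy positions 3–5 → each gets rank 5.
E has value 22 → rank 5.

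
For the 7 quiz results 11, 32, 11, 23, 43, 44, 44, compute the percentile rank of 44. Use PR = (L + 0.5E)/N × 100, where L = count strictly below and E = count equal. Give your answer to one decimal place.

N = 7.
Strictly below 44: 5. Equal to 44: 2.
PR = (5 + 0.5·2)/7 × 100 = 85.7

85.7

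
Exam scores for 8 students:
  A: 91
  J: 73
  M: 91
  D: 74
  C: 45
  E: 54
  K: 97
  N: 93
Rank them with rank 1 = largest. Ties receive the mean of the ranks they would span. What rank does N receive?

2

Sorted (descending): 97, 93, 91, 91, 74, 73, 54, 45
The 2 values of 91 occupy positions 3–4 → average rank (3+4)/2 = 3.5.
N has value 93 → rank 2.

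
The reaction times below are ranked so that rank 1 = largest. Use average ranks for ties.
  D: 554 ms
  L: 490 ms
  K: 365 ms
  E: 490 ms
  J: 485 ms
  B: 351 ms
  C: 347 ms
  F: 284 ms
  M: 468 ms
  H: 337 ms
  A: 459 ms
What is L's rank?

2.5

Sorted (descending): 554, 490, 490, 485, 468, 459, 365, 351, 347, 337, 284
The 2 values of 490 occupy positions 2–3 → average rank (2+3)/2 = 2.5.
L has value 490 ms → rank 2.5.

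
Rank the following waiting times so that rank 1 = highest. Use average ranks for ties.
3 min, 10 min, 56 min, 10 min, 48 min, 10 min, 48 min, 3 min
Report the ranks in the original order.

7.5, 5, 1, 5, 2.5, 5, 2.5, 7.5

Sorted (descending): 56, 48, 48, 10, 10, 10, 3, 3
The 2 values of 48 occupy positions 2–3 → average rank (2+3)/2 = 2.5.
The 3 values of 10 occupy positions 4–6 → average rank 5.
The 2 values of 3 occupy positions 7–8 → average rank (7+8)/2 = 7.5.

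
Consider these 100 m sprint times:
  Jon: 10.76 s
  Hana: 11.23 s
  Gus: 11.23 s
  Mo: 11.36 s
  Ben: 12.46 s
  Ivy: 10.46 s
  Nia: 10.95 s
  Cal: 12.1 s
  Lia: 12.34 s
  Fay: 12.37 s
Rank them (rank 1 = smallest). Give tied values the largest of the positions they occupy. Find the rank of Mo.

6

Sorted (ascending): 10.46, 10.76, 10.95, 11.23, 11.23, 11.36, 12.1, 12.34, 12.37, 12.46
The 2 values of 11.23 occupy positions 4–5 → each gets rank 5.
Mo has value 11.36 s → rank 6.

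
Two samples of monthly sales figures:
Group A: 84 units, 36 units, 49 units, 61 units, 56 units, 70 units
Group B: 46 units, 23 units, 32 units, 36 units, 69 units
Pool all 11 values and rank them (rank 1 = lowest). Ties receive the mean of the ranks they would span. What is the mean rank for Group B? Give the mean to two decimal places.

Sorted (ascending): 23, 32, 36, 36, 46, 49, 56, 61, 69, 70, 84
The 2 values of 36 occupy positions 3–4 → average rank (3+4)/2 = 3.5.
Group B values → pooled ranks: 46→5, 23→1, 32→2, 36→3.5, 69→9
Mean rank = (5 + 1 + 2 + 3.5 + 9) / 5 = 4.10

4.10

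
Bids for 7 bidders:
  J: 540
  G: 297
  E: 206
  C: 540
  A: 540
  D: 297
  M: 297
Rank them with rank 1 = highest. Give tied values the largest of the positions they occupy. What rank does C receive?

3

Sorted (descending): 540, 540, 540, 297, 297, 297, 206
The 3 values of 540 occupy positions 1–3 → each gets rank 3.
The 3 values of 297 occupy positions 4–6 → each gets rank 6.
C has value 540 → rank 3.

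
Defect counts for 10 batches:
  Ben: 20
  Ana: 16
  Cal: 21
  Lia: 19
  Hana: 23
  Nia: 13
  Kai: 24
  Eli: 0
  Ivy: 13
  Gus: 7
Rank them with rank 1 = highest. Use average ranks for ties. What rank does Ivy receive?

7.5

Sorted (descending): 24, 23, 21, 20, 19, 16, 13, 13, 7, 0
The 2 values of 13 occupy positions 7–8 → average rank (7+8)/2 = 7.5.
Ivy has value 13 → rank 7.5.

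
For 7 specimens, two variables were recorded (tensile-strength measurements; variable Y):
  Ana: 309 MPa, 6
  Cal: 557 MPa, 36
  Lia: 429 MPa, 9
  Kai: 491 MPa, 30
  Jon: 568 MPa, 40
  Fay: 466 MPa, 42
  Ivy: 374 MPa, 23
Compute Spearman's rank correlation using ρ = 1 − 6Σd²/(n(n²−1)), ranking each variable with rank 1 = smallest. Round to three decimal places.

Ranks of variable 1: 1, 6, 3, 5, 7, 4, 2
Ranks of variable 2: 1, 5, 2, 4, 6, 7, 3
d = r₁ − r₂: 0, 1, 1, 1, 1, -3, -1
d²: 0, 1, 1, 1, 1, 9, 1; Σd² = 14
ρ = 1 − 6·14/(7·48) = 1 − 84/336 = 0.750

0.750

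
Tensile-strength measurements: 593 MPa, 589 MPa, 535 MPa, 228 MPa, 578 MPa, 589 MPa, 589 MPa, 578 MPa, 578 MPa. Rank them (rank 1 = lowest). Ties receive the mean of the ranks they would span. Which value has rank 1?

Sorted (ascending): 228, 535, 578, 578, 578, 589, 589, 589, 593
The 3 values of 578 occupy positions 3–5 → average rank 4.
The 3 values of 589 occupy positions 6–8 → average rank 7.
Rank 1 → value 228.

228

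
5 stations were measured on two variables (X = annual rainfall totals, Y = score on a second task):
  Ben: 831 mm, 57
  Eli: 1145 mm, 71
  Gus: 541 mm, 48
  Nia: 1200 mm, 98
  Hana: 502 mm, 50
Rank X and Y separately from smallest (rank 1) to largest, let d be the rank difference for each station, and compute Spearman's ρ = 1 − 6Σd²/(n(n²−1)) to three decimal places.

Ranks of variable 1: 3, 4, 2, 5, 1
Ranks of variable 2: 3, 4, 1, 5, 2
d = r₁ − r₂: 0, 0, 1, 0, -1
d²: 0, 0, 1, 0, 1; Σd² = 2
ρ = 1 − 6·2/(5·24) = 1 − 12/120 = 0.900

0.900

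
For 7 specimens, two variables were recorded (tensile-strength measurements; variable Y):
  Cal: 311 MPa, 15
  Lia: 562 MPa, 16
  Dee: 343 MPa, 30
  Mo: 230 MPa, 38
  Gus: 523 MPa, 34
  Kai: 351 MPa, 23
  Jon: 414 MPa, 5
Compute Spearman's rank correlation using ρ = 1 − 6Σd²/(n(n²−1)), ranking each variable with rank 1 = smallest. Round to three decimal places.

-0.286

Ranks of variable 1: 2, 7, 3, 1, 6, 4, 5
Ranks of variable 2: 2, 3, 5, 7, 6, 4, 1
d = r₁ − r₂: 0, 4, -2, -6, 0, 0, 4
d²: 0, 16, 4, 36, 0, 0, 16; Σd² = 72
ρ = 1 − 6·72/(7·48) = 1 − 432/336 = -0.286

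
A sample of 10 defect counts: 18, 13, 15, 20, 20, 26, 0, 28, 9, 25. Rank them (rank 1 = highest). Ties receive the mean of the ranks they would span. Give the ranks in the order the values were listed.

Sorted (descending): 28, 26, 25, 20, 20, 18, 15, 13, 9, 0
The 2 values of 20 occupy positions 4–5 → average rank (4+5)/2 = 4.5.

6, 8, 7, 4.5, 4.5, 2, 10, 1, 9, 3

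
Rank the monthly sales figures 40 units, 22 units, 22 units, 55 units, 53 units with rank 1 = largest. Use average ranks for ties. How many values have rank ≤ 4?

3

Sorted (descending): 55, 53, 40, 22, 22
The 2 values of 22 occupy positions 4–5 → average rank (4+5)/2 = 4.5.
Ranks ≤ 4: {1, 2, 3} → 3 values.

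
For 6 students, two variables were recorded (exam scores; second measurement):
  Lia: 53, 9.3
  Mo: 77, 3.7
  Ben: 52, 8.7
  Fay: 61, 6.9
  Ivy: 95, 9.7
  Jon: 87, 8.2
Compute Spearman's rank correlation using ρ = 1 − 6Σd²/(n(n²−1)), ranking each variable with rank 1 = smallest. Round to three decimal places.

Ranks of variable 1: 2, 4, 1, 3, 6, 5
Ranks of variable 2: 5, 1, 4, 2, 6, 3
d = r₁ − r₂: -3, 3, -3, 1, 0, 2
d²: 9, 9, 9, 1, 0, 4; Σd² = 32
ρ = 1 − 6·32/(6·35) = 1 − 192/210 = 0.086

0.086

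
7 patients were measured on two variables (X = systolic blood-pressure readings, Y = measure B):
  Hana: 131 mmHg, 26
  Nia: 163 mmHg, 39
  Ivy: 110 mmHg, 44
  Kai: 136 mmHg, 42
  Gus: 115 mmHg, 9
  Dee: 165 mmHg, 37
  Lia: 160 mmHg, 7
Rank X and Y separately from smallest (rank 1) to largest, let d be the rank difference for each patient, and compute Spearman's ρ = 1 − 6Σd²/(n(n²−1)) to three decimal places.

Ranks of variable 1: 3, 6, 1, 4, 2, 7, 5
Ranks of variable 2: 3, 5, 7, 6, 2, 4, 1
d = r₁ − r₂: 0, 1, -6, -2, 0, 3, 4
d²: 0, 1, 36, 4, 0, 9, 16; Σd² = 66
ρ = 1 − 6·66/(7·48) = 1 − 396/336 = -0.179

-0.179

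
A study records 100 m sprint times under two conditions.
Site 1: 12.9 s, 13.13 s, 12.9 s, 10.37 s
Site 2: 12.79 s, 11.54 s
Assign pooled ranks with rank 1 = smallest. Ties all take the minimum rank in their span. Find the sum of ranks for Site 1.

15

Sorted (ascending): 10.37, 11.54, 12.79, 12.9, 12.9, 13.13
The 2 values of 12.9 occupy positions 4–5 → each gets rank 4.
Site 1 values → pooled ranks: 12.9→4, 13.13→6, 12.9→4, 10.37→1
Rank sum = 4 + 6 + 4 + 1 = 15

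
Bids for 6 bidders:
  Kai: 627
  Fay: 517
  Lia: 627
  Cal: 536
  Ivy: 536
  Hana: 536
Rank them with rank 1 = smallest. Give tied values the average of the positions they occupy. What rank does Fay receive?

1

Sorted (ascending): 517, 536, 536, 536, 627, 627
The 3 values of 536 occupy positions 2–4 → average rank 3.
The 2 values of 627 occupy positions 5–6 → average rank (5+6)/2 = 5.5.
Fay has value 517 → rank 1.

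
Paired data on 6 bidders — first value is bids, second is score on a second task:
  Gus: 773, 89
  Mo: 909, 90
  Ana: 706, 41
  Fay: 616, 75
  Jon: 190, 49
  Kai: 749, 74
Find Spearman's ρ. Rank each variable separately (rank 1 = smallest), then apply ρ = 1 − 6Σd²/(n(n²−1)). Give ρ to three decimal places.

0.714

Ranks of variable 1: 5, 6, 3, 2, 1, 4
Ranks of variable 2: 5, 6, 1, 4, 2, 3
d = r₁ − r₂: 0, 0, 2, -2, -1, 1
d²: 0, 0, 4, 4, 1, 1; Σd² = 10
ρ = 1 − 6·10/(6·35) = 1 − 60/210 = 0.714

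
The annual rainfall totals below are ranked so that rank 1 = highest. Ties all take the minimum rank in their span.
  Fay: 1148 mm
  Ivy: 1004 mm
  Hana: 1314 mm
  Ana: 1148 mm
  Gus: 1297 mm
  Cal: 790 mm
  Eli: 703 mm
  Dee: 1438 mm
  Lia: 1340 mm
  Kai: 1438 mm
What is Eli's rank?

10

Sorted (descending): 1438, 1438, 1340, 1314, 1297, 1148, 1148, 1004, 790, 703
The 2 values of 1438 occupy positions 1–2 → each gets rank 1.
The 2 values of 1148 occupy positions 6–7 → each gets rank 6.
Eli has value 703 mm → rank 10.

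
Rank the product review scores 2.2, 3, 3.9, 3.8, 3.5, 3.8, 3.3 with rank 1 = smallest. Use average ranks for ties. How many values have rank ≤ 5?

Sorted (ascending): 2.2, 3, 3.3, 3.5, 3.8, 3.8, 3.9
The 2 values of 3.8 occupy positions 5–6 → average rank (5+6)/2 = 5.5.
Ranks ≤ 5: {1, 2, 3, 4} → 4 values.

4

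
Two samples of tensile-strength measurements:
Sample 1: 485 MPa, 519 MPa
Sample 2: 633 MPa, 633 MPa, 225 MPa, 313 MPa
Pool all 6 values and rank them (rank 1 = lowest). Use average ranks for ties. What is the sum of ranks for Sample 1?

Sorted (ascending): 225, 313, 485, 519, 633, 633
The 2 values of 633 occupy positions 5–6 → average rank (5+6)/2 = 5.5.
Sample 1 values → pooled ranks: 485→3, 519→4
Rank sum = 3 + 4 = 7

7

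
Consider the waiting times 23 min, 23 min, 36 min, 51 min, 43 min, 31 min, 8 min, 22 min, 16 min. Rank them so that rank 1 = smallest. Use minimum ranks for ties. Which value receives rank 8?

43

Sorted (ascending): 8, 16, 22, 23, 23, 31, 36, 43, 51
The 2 values of 23 occupy positions 4–5 → each gets rank 4.
Rank 8 → value 43.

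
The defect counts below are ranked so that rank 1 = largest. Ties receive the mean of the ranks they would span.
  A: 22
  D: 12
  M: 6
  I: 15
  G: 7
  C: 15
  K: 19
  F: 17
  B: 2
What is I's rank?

Sorted (descending): 22, 19, 17, 15, 15, 12, 7, 6, 2
The 2 values of 15 occupy positions 4–5 → average rank (4+5)/2 = 4.5.
I has value 15 → rank 4.5.

4.5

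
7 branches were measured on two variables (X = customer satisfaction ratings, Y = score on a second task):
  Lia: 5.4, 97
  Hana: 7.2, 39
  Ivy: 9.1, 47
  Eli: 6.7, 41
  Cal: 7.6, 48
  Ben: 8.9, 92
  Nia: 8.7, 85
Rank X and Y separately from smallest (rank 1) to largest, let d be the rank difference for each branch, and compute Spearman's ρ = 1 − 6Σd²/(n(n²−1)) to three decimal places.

Ranks of variable 1: 1, 3, 7, 2, 4, 6, 5
Ranks of variable 2: 7, 1, 3, 2, 4, 6, 5
d = r₁ − r₂: -6, 2, 4, 0, 0, 0, 0
d²: 36, 4, 16, 0, 0, 0, 0; Σd² = 56
ρ = 1 − 6·56/(7·48) = 1 − 336/336 = 0.000

0.000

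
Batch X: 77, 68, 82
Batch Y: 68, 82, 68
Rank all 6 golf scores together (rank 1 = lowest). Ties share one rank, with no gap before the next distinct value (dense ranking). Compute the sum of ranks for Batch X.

6

Sorted (ascending): 68, 68, 68, 77, 82, 82
The 3 values of 68 share dense rank 1.
The 2 values of 82 share dense rank 3.
Remaining distinct values take the next consecutive integers.
Batch X values → pooled ranks: 77→2, 68→1, 82→3
Rank sum = 2 + 1 + 3 = 6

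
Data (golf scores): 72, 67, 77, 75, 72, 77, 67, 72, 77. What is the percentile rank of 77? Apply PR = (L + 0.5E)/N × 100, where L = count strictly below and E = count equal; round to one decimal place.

N = 9.
Strictly below 77: 6. Equal to 77: 3.
PR = (6 + 0.5·3)/9 × 100 = 83.3

83.3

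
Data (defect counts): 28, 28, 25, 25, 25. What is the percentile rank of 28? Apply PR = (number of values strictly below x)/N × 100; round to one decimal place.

60.0

N = 5.
Strictly below 28: 3. Equal to 28: 2.
PR = 3/5 × 100 = 60.0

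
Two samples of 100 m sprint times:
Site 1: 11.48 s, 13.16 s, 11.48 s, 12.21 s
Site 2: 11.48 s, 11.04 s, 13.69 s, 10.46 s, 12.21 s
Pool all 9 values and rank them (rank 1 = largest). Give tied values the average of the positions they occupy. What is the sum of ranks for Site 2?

Sorted (descending): 13.69, 13.16, 12.21, 12.21, 11.48, 11.48, 11.48, 11.04, 10.46
The 2 values of 12.21 occupy positions 3–4 → average rank (3+4)/2 = 3.5.
The 3 values of 11.48 occupy positions 5–7 → average rank 6.
Site 2 values → pooled ranks: 11.48→6, 11.04→8, 13.69→1, 10.46→9, 12.21→3.5
Rank sum = 6 + 8 + 1 + 9 + 3.5 = 27.5

27.5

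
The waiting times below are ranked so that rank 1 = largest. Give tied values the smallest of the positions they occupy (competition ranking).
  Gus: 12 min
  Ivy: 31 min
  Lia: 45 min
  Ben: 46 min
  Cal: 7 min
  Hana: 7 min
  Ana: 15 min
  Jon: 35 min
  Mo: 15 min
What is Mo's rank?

Sorted (descending): 46, 45, 35, 31, 15, 15, 12, 7, 7
The 2 values of 15 occupy positions 5–6 → each gets rank 5.
The 2 values of 7 occupy positions 8–9 → each gets rank 8.
Mo has value 15 min → rank 5.

5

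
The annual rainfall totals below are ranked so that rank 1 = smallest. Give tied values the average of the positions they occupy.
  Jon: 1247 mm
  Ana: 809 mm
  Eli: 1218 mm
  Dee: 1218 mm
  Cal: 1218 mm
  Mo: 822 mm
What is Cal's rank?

Sorted (ascending): 809, 822, 1218, 1218, 1218, 1247
The 3 values of 1218 occupy positions 3–5 → average rank 4.
Cal has value 1218 mm → rank 4.

4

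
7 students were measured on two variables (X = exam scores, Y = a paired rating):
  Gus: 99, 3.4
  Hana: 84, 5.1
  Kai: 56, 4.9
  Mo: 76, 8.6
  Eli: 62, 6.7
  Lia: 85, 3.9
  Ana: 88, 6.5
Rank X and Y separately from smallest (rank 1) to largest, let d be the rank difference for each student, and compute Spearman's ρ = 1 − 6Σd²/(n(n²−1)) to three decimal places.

-0.464

Ranks of variable 1: 7, 4, 1, 3, 2, 5, 6
Ranks of variable 2: 1, 4, 3, 7, 6, 2, 5
d = r₁ − r₂: 6, 0, -2, -4, -4, 3, 1
d²: 36, 0, 4, 16, 16, 9, 1; Σd² = 82
ρ = 1 − 6·82/(7·48) = 1 − 492/336 = -0.464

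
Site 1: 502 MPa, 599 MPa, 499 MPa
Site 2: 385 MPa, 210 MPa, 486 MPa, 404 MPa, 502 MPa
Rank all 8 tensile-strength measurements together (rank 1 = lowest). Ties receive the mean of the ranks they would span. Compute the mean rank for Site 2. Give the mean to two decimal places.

3.30

Sorted (ascending): 210, 385, 404, 486, 499, 502, 502, 599
The 2 values of 502 occupy positions 6–7 → average rank (6+7)/2 = 6.5.
Site 2 values → pooled ranks: 385→2, 210→1, 486→4, 404→3, 502→6.5
Mean rank = (2 + 1 + 4 + 3 + 6.5) / 5 = 3.30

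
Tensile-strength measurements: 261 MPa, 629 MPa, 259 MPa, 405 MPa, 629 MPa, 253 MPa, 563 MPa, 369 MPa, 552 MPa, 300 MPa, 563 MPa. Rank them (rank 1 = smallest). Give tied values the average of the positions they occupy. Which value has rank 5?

Sorted (ascending): 253, 259, 261, 300, 369, 405, 552, 563, 563, 629, 629
The 2 values of 563 occupy positions 8–9 → average rank (8+9)/2 = 8.5.
The 2 values of 629 occupy positions 10–11 → average rank (10+11)/2 = 10.5.
Rank 5 → value 369.

369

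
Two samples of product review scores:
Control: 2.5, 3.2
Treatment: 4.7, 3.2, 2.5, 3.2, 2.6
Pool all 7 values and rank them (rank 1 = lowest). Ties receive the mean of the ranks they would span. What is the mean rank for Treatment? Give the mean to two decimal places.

4.30

Sorted (ascending): 2.5, 2.5, 2.6, 3.2, 3.2, 3.2, 4.7
The 2 values of 2.5 occupy positions 1–2 → average rank (1+2)/2 = 1.5.
The 3 values of 3.2 occupy positions 4–6 → average rank 5.
Treatment values → pooled ranks: 4.7→7, 3.2→5, 2.5→1.5, 3.2→5, 2.6→3
Mean rank = (7 + 5 + 1.5 + 5 + 3) / 5 = 4.30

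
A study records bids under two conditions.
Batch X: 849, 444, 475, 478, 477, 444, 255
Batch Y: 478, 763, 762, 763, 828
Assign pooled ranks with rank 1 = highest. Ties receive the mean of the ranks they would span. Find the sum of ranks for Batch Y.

Sorted (descending): 849, 828, 763, 763, 762, 478, 478, 477, 475, 444, 444, 255
The 2 values of 763 occupy positions 3–4 → average rank (3+4)/2 = 3.5.
The 2 values of 478 occupy positions 6–7 → average rank (6+7)/2 = 6.5.
The 2 values of 444 occupy positions 10–11 → average rank (10+11)/2 = 10.5.
Batch Y values → pooled ranks: 478→6.5, 763→3.5, 762→5, 763→3.5, 828→2
Rank sum = 6.5 + 3.5 + 5 + 3.5 + 2 = 20.5

20.5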